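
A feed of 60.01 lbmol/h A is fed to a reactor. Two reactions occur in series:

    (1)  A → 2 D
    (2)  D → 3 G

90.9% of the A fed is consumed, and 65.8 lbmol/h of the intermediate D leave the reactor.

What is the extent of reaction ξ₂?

ξ₂ = 43.3 lbmol/h

Conversion of A: A consumed = 1ξ₁ = 0.909 × 60.01 → ξ₁ = 54.55 lbmol/h.
D balance: n_D = 0 + 2ξ₁ − 1ξ₂ = 65.8 → ξ₂ = (2·54.55 − 65.8)/1 = 43.3 lbmol/h.
Outlet amounts (n = n₀ + Σ ν·ξ):
  A: 60.01 − 1(54.55) = 5.461
  D: 0 + 2(54.55) − 1(43.3) = 65.8
  G: 0 + 3(43.3) = 129.9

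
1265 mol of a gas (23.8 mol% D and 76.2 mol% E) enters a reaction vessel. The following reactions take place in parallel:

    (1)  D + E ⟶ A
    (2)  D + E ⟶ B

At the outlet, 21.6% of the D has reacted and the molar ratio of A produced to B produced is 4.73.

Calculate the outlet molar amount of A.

Conversion of D: D consumed = 0.216 × 301.1 = 65.03 mol = 1ξ₁ + 1ξ₂.
Selectivity: 1ξ₁ / (1ξ₂) = 4.73 → ξ₁ = 4.73 ξ₂.
Substitute: (1·4.73 + 1) ξ₂ = 65.03 → ξ₂ = 11.35 mol, ξ₁ = 53.68 mol.
Outlet amounts (n = n₀ + Σ ν·ξ):
  D: 301.1 − 1(53.68) − 1(11.35) = 236
  E: 963.9 − 1(53.68) − 1(11.35) = 898.9
  A: 0 + 1(53.68) = 53.68
  B: 0 + 1(11.35) = 11.35

53.7 mol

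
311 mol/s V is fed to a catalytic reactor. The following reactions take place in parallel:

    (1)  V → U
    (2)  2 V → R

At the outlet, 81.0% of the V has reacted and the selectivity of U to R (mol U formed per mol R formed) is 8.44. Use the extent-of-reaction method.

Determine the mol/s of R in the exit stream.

Conversion of V: V consumed = 0.81 × 311 = 251.9 mol/s = 1ξ₁ + 2ξ₂.
Selectivity: 1ξ₁ / (1ξ₂) = 8.44 → ξ₁ = 8.44 ξ₂.
Substitute: (1·8.44 + 2) ξ₂ = 251.9 → ξ₂ = 24.13 mol/s, ξ₁ = 203.7 mol/s.
Outlet amounts (n = n₀ + Σ ν·ξ):
  V: 311 − 1(203.7) − 2(24.13) = 59.09
  U: 0 + 1(203.7) = 203.7
  R: 0 + 1(24.13) = 24.13

24.1 mol/s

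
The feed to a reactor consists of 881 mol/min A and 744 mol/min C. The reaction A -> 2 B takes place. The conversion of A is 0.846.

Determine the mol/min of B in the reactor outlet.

A reacted = 0.846 × 881 = 745.3 mol/min; ν_A = −1, so ξ = 745.3/1 = 745.3 mol/min.
Outlet amounts (n = n₀ + ν ξ):
  A: 881 − 1(745.3) = 135.7
  B: 0 + 2(745.3) = 1491
  C: 744 (inert)

1490 mol/min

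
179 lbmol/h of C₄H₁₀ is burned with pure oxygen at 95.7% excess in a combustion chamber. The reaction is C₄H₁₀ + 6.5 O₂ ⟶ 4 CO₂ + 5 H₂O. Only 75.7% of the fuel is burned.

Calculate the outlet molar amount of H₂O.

Stoichiometric O₂ = 6.5 × 179 = 1164 lbmol/h; O₂ fed = 1164 × 1.957 = 2277 lbmol/h.
Fuel reacted = 0.757 × 179 → ξ = 135.5 lbmol/h.
Outlet (n = n₀ + ν ξ):
  C₄H₁₀: 179 − 1(135.5) = 43.5
  O₂: 2277 − 6.5(135.5) = 1396
  CO₂: 0 + 4(135.5) = 542
  H₂O: 0 + 5(135.5) = 677.5

678 lbmol/h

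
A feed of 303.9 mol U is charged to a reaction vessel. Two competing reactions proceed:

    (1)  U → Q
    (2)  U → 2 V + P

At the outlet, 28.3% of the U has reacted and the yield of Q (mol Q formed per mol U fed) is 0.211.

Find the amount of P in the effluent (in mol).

Yield of Q: 1ξ₁ / 303.9 = 0.211 → ξ₁ = 64.12 mol.
Conversion of U: 1ξ₁ + 1ξ₂ = 0.283 × 303.9 = 86 → ξ₂ = 21.88 mol.
Outlet amounts (n = n₀ + Σ ν·ξ):
  U: 303.9 − 1(64.12) − 1(21.88) = 217.9
  Q: 0 + 1(64.12) = 64.12
  V: 0 + 2(21.88) = 43.76
  P: 0 + 1(21.88) = 21.88

21.9 mol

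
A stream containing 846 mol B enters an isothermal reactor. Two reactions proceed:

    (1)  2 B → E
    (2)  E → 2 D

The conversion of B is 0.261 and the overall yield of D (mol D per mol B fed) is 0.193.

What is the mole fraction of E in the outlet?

0.0352

Conversion of B: B consumed = 2ξ₁ = 0.261 × 846 → ξ₁ = 110.4 mol.
Yield of D: 2ξ₂ / 846 = 0.193 → ξ₂ = 81.64 mol.
Outlet amounts (n = n₀ + Σ ν·ξ):
  B: 846 − 2(110.4) = 625.2
  E: 0 + 1(110.4) − 1(81.64) = 28.76
  D: 0 + 2(81.64) = 163.3
Total out = 817.2 mol; y_E = 28.76 / 817.2 = 0.0352.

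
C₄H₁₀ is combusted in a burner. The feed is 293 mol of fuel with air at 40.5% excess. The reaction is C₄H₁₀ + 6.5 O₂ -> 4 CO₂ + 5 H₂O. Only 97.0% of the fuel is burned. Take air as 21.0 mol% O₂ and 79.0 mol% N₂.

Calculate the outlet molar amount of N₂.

10100 mol

Stoichiometric O₂ = 6.5 × 293 = 1904 mol; O₂ fed = 1904 × 1.405 = 2676 mol.
N₂ fed = 2676 × 79/21 = 10070 mol.
Fuel reacted = 0.97 × 293 → ξ = 284.2 mol.
Outlet (n = n₀ + ν ξ):
  C₄H₁₀: 293 − 1(284.2) = 8.79
  O₂: 2676 − 6.5(284.2) = 828.5
  N₂: 10070 (inert)
  CO₂: 0 + 4(284.2) = 1137
  H₂O: 0 + 5(284.2) = 1421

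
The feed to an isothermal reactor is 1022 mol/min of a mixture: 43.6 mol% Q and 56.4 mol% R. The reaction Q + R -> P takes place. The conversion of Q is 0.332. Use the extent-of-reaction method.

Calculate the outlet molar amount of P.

148 mol/min

Q reacted = 0.332 × 445.6 = 147.9 mol/min; ν_Q = −1, so ξ = 147.9/1 = 147.9 mol/min.
Outlet amounts (n = n₀ + ν ξ):
  Q: 445.6 − 1(147.9) = 297.7
  R: 576.4 − 1(147.9) = 428.5
  P: 0 + 1(147.9) = 147.9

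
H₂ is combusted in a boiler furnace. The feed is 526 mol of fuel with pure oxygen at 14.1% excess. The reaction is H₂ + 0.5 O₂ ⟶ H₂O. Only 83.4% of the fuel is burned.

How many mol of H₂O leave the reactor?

Stoichiometric O₂ = 0.5 × 526 = 263 mol; O₂ fed = 263 × 1.141 = 300.1 mol.
Fuel reacted = 0.834 × 526 → ξ = 438.7 mol.
Outlet (n = n₀ + ν ξ):
  H₂: 526 − 1(438.7) = 87.32
  O₂: 300.1 − 0.5(438.7) = 80.74
  H₂O: 0 + 1(438.7) = 438.7

439 mol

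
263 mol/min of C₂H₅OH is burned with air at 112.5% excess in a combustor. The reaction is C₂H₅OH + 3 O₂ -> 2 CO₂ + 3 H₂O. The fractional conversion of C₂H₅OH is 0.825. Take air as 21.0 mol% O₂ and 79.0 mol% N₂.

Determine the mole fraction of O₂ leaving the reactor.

0.121

Stoichiometric O₂ = 3 × 263 = 789 mol/min; O₂ fed = 789 × 2.125 = 1677 mol/min.
N₂ fed = 1677 × 79/21 = 6307 mol/min.
Fuel reacted = 0.825 × 263 → ξ = 217 mol/min.
Outlet (n = n₀ + ν ξ):
  C₂H₅OH: 263 − 1(217) = 46.03
  O₂: 1677 − 3(217) = 1026
  N₂: 6307 (inert)
  CO₂: 0 + 2(217) = 433.9
  H₂O: 0 + 3(217) = 650.9
Total out = 8464 mol/min; y_O₂ = 1026 / 8464 = 0.1212.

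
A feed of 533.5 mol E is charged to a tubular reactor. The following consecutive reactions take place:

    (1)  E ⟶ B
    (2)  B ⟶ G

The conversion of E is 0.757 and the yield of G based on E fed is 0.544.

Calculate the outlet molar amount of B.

114 mol

Conversion of E: E consumed = 1ξ₁ = 0.757 × 533.5 → ξ₁ = 403.9 mol.
Yield of G: 1ξ₂ / 533.5 = 0.544 → ξ₂ = 290.2 mol.
Outlet amounts (n = n₀ + Σ ν·ξ):
  E: 533.5 − 1(403.9) = 129.6
  B: 0 + 1(403.9) − 1(290.2) = 113.6
  G: 0 + 1(290.2) = 290.2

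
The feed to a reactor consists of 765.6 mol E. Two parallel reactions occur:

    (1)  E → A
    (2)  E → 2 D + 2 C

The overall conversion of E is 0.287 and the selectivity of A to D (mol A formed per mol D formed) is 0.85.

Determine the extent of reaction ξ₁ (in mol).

Conversion of E: E consumed = 0.287 × 765.6 = 219.7 mol = 1ξ₁ + 1ξ₂.
Selectivity: 1ξ₁ / (2ξ₂) = 0.85 → ξ₁ = 1.7 ξ₂.
Substitute: (1·1.7 + 1) ξ₂ = 219.7 → ξ₂ = 81.38 mol, ξ₁ = 138.3 mol.
Outlet amounts (n = n₀ + Σ ν·ξ):
  E: 765.6 − 1(138.3) − 1(81.38) = 545.9
  A: 0 + 1(138.3) = 138.3
  D: 0 + 2(81.38) = 162.8
  C: 0 + 2(81.38) = 162.8

ξ₁ = 138 mol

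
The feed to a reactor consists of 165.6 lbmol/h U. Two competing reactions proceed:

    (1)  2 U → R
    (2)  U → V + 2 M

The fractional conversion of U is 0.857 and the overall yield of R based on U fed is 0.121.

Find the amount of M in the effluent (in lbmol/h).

204 lbmol/h

Yield of R: 1ξ₁ / 165.6 = 0.121 → ξ₁ = 20.04 lbmol/h.
Conversion of U: 2ξ₁ + 1ξ₂ = 0.857 × 165.6 = 141.9 → ξ₂ = 101.8 lbmol/h.
Outlet amounts (n = n₀ + Σ ν·ξ):
  U: 165.6 − 2(20.04) − 1(101.8) = 23.68
  R: 0 + 1(20.04) = 20.04
  V: 0 + 1(101.8) = 101.8
  M: 0 + 2(101.8) = 203.7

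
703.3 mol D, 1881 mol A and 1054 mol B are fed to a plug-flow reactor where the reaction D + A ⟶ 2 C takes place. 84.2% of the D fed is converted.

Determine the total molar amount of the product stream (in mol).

3640 mol

D reacted = 0.842 × 703.3 = 592.2 mol; ν_D = −1, so ξ = 592.2/1 = 592.2 mol.
Outlet amounts (n = n₀ + ν ξ):
  D: 703.3 − 1(592.2) = 111.1
  A: 1881 − 1(592.2) = 1289
  C: 0 + 2(592.2) = 1184
  B: 1054 (inert)
Total out = 111.1 + 1289 + 1184 + 1054 = 3638 mol.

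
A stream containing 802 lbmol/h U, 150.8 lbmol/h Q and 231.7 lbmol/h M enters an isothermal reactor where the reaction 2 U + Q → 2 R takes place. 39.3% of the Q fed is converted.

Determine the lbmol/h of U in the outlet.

Q reacted = 0.393 × 150.8 = 59.26 lbmol/h; ν_Q = −1, so ξ = 59.26/1 = 59.26 lbmol/h.
Outlet amounts (n = n₀ + ν ξ):
  U: 802 − 2(59.26) = 683.5
  Q: 150.8 − 1(59.26) = 91.54
  R: 0 + 2(59.26) = 118.5
  M: 231.7 (inert)

683 lbmol/h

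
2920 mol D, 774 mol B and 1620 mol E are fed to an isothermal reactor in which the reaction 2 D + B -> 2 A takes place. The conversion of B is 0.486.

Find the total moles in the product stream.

4940 mol

B reacted = 0.486 × 774 = 376.2 mol; ν_B = −1, so ξ = 376.2/1 = 376.2 mol.
Outlet amounts (n = n₀ + ν ξ):
  D: 2920 − 2(376.2) = 2168
  B: 774 − 1(376.2) = 397.8
  A: 0 + 2(376.2) = 752.3
  E: 1620 (inert)
Total out = 2168 + 397.8 + 752.3 + 1620 = 4938 mol.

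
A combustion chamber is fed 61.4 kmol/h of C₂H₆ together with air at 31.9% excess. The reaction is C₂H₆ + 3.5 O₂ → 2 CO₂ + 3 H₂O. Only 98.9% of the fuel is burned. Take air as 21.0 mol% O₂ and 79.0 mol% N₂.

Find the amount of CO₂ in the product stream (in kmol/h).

Stoichiometric O₂ = 3.5 × 61.4 = 214.9 kmol/h; O₂ fed = 214.9 × 1.319 = 283.5 kmol/h.
N₂ fed = 283.5 × 79/21 = 1066 kmol/h.
Fuel reacted = 0.989 × 61.4 → ξ = 60.72 kmol/h.
Outlet (n = n₀ + ν ξ):
  C₂H₆: 61.4 − 1(60.72) = 0.6754
  O₂: 283.5 − 3.5(60.72) = 70.92
  N₂: 1066 (inert)
  CO₂: 0 + 2(60.72) = 121.4
  H₂O: 0 + 3(60.72) = 182.2

121 kmol/h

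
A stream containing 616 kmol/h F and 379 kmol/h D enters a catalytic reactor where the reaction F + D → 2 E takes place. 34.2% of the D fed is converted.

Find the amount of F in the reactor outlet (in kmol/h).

486 kmol/h

D reacted = 0.342 × 379 = 129.6 kmol/h; ν_D = −1, so ξ = 129.6/1 = 129.6 kmol/h.
Outlet amounts (n = n₀ + ν ξ):
  F: 616 − 1(129.6) = 486.4
  D: 379 − 1(129.6) = 249.4
  E: 0 + 2(129.6) = 259.2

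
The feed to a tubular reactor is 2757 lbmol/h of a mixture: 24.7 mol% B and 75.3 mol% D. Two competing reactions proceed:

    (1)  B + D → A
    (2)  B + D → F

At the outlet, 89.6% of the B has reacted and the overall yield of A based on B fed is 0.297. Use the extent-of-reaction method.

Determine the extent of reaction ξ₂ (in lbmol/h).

ξ₂ = 408 lbmol/h

Yield of A: 1ξ₁ / 681 = 0.297 → ξ₁ = 202.3 lbmol/h.
Conversion of B: 1ξ₁ + 1ξ₂ = 0.896 × 681 = 610.2 → ξ₂ = 407.9 lbmol/h.
Outlet amounts (n = n₀ + Σ ν·ξ):
  B: 681 − 1(202.3) − 1(407.9) = 70.82
  D: 2076 − 1(202.3) − 1(407.9) = 1466
  A: 0 + 1(202.3) = 202.3
  F: 0 + 1(407.9) = 407.9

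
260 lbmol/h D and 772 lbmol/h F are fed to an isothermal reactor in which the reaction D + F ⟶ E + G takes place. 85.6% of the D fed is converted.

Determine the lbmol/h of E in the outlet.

D reacted = 0.856 × 260 = 222.6 lbmol/h; ν_D = −1, so ξ = 222.6/1 = 222.6 lbmol/h.
Outlet amounts (n = n₀ + ν ξ):
  D: 260 − 1(222.6) = 37.44
  F: 772 − 1(222.6) = 549.4
  E: 0 + 1(222.6) = 222.6
  G: 0 + 1(222.6) = 222.6

223 lbmol/h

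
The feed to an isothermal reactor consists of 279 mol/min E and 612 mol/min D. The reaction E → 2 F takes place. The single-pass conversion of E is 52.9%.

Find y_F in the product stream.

0.284

E reacted = 0.529 × 279 = 147.6 mol/min; ν_E = −1, so ξ = 147.6/1 = 147.6 mol/min.
Outlet amounts (n = n₀ + ν ξ):
  E: 279 − 1(147.6) = 131.4
  F: 0 + 2(147.6) = 295.2
  D: 612 (inert)
Total out = 1039 mol/min; y_F = 295.2 / 1039 = 0.2842.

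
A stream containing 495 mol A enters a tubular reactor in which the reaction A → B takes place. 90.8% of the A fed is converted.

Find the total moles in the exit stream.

A reacted = 0.908 × 495 = 449.5 mol; ν_A = −1, so ξ = 449.5/1 = 449.5 mol.
Outlet amounts (n = n₀ + ν ξ):
  A: 495 − 1(449.5) = 45.54
  B: 0 + 1(449.5) = 449.5
Total out = 45.54 + 449.5 = 495 mol.

495 mol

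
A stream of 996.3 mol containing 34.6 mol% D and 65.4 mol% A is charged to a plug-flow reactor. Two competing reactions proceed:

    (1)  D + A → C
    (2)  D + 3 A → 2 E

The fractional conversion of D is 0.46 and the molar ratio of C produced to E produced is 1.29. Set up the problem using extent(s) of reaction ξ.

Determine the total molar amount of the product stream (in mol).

793 mol

Conversion of D: D consumed = 0.46 × 344.7 = 158.6 mol = 1ξ₁ + 1ξ₂.
Selectivity: 1ξ₁ / (2ξ₂) = 1.29 → ξ₁ = 2.58 ξ₂.
Substitute: (1·2.58 + 1) ξ₂ = 158.6 → ξ₂ = 44.29 mol, ξ₁ = 114.3 mol.
Outlet amounts (n = n₀ + Σ ν·ξ):
  D: 344.7 − 1(114.3) − 1(44.29) = 186.1
  A: 651.6 − 1(114.3) − 3(44.29) = 404.4
  C: 0 + 1(114.3) = 114.3
  E: 0 + 2(44.29) = 88.59
Total out = 186.1 + 404.4 + 114.3 + 88.59 = 793.4 mol.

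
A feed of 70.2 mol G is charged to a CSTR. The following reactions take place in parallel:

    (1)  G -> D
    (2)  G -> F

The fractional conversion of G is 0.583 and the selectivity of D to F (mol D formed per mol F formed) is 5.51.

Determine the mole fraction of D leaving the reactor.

0.493

Conversion of G: G consumed = 0.583 × 70.2 = 40.93 mol = 1ξ₁ + 1ξ₂.
Selectivity: 1ξ₁ / (1ξ₂) = 5.51 → ξ₁ = 5.51 ξ₂.
Substitute: (1·5.51 + 1) ξ₂ = 40.93 → ξ₂ = 6.287 mol, ξ₁ = 34.64 mol.
Outlet amounts (n = n₀ + Σ ν·ξ):
  G: 70.2 − 1(34.64) − 1(6.287) = 29.27
  D: 0 + 1(34.64) = 34.64
  F: 0 + 1(6.287) = 6.287
Total out = 70.2 mol; y_D = 34.64 / 70.2 = 0.4934.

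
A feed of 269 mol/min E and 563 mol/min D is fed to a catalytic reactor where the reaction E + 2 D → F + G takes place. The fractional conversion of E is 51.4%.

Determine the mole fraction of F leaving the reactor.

E reacted = 0.514 × 269 = 138.3 mol/min; ν_E = −1, so ξ = 138.3/1 = 138.3 mol/min.
Outlet amounts (n = n₀ + ν ξ):
  E: 269 − 1(138.3) = 130.7
  D: 563 − 2(138.3) = 286.5
  F: 0 + 1(138.3) = 138.3
  G: 0 + 1(138.3) = 138.3
Total out = 693.7 mol/min; y_F = 138.3 / 693.7 = 0.1993.

0.199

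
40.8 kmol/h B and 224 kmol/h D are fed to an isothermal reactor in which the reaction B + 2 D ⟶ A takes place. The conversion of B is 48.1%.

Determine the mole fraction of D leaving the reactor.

B reacted = 0.481 × 40.8 = 19.62 kmol/h; ν_B = −1, so ξ = 19.62/1 = 19.62 kmol/h.
Outlet amounts (n = n₀ + ν ξ):
  B: 40.8 − 1(19.62) = 21.18
  D: 224 − 2(19.62) = 184.8
  A: 0 + 1(19.62) = 19.62
Total out = 225.6 kmol/h; y_D = 184.8 / 225.6 = 0.8191.

0.819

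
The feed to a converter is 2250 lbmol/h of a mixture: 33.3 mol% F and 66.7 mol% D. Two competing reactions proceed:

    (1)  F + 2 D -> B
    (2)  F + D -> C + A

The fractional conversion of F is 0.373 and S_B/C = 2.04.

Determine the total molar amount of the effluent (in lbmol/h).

1870 lbmol/h

Conversion of F: F consumed = 0.373 × 749.2 = 279.5 lbmol/h = 1ξ₁ + 1ξ₂.
Selectivity: 1ξ₁ / (1ξ₂) = 2.04 → ξ₁ = 2.04 ξ₂.
Substitute: (1·2.04 + 1) ξ₂ = 279.5 → ξ₂ = 91.93 lbmol/h, ξ₁ = 187.5 lbmol/h.
Outlet amounts (n = n₀ + Σ ν·ξ):
  F: 749.2 − 1(187.5) − 1(91.93) = 469.8
  D: 1501 − 2(187.5) − 1(91.93) = 1034
  B: 0 + 1(187.5) = 187.5
  C: 0 + 1(91.93) = 91.93
  A: 0 + 1(91.93) = 91.93
Total out = 469.8 + 1034 + 187.5 + 91.93 + 91.93 = 1875 lbmol/h.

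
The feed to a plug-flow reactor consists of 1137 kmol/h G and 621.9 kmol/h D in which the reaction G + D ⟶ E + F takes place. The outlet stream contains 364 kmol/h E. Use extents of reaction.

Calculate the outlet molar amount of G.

For E: n = n₀ + 1ξ → 364 = 0 + 1ξ, giving ξ = 364 kmol/h.
Outlet amounts (n = n₀ + ν ξ):
  G: 1137 − 1(364) = 773
  D: 621.9 − 1(364) = 257.9
  E: 0 + 1(364) = 364
  F: 0 + 1(364) = 364

773 kmol/h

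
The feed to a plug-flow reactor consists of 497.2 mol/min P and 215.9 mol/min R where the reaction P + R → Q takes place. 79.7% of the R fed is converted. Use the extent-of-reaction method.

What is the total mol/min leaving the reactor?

R reacted = 0.797 × 215.9 = 172.1 mol/min; ν_R = −1, so ξ = 172.1/1 = 172.1 mol/min.
Outlet amounts (n = n₀ + ν ξ):
  P: 497.2 − 1(172.1) = 325.1
  R: 215.9 − 1(172.1) = 43.83
  Q: 0 + 1(172.1) = 172.1
Total out = 325.1 + 43.83 + 172.1 = 541 mol/min.

541 mol/min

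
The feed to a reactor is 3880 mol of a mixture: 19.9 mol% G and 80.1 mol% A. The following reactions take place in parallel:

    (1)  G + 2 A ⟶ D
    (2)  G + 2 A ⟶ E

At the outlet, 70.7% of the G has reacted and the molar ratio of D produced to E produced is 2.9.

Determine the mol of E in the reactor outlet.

Conversion of G: G consumed = 0.707 × 772.1 = 545.9 mol = 1ξ₁ + 1ξ₂.
Selectivity: 1ξ₁ / (1ξ₂) = 2.9 → ξ₁ = 2.9 ξ₂.
Substitute: (1·2.9 + 1) ξ₂ = 545.9 → ξ₂ = 140 mol, ξ₁ = 405.9 mol.
Outlet amounts (n = n₀ + Σ ν·ξ):
  G: 772.1 − 1(405.9) − 1(140) = 226.2
  A: 3108 − 2(405.9) − 2(140) = 2016
  D: 0 + 1(405.9) = 405.9
  E: 0 + 1(140) = 140

140 mol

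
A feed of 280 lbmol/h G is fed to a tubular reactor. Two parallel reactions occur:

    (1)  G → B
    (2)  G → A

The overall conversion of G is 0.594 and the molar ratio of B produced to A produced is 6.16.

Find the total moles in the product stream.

280 lbmol/h

Conversion of G: G consumed = 0.594 × 280 = 166.3 lbmol/h = 1ξ₁ + 1ξ₂.
Selectivity: 1ξ₁ / (1ξ₂) = 6.16 → ξ₁ = 6.16 ξ₂.
Substitute: (1·6.16 + 1) ξ₂ = 166.3 → ξ₂ = 23.23 lbmol/h, ξ₁ = 143.1 lbmol/h.
Outlet amounts (n = n₀ + Σ ν·ξ):
  G: 280 − 1(143.1) − 1(23.23) = 113.7
  B: 0 + 1(143.1) = 143.1
  A: 0 + 1(23.23) = 23.23
Total out = 113.7 + 143.1 + 23.23 = 280 lbmol/h.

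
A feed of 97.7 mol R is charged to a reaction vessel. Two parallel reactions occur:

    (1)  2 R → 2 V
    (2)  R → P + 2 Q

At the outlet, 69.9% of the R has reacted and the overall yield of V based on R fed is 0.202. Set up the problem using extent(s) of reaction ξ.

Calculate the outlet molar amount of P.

Yield of V: 2ξ₁ / 97.7 = 0.202 → ξ₁ = 9.868 mol.
Conversion of R: 2ξ₁ + 1ξ₂ = 0.699 × 97.7 = 68.29 → ξ₂ = 48.56 mol.
Outlet amounts (n = n₀ + Σ ν·ξ):
  R: 97.7 − 2(9.868) − 1(48.56) = 29.41
  V: 0 + 2(9.868) = 19.74
  P: 0 + 1(48.56) = 48.56
  Q: 0 + 2(48.56) = 97.11

48.6 mol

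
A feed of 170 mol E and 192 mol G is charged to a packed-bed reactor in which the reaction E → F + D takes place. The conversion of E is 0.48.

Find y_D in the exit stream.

E reacted = 0.48 × 170 = 81.6 mol; ν_E = −1, so ξ = 81.6/1 = 81.6 mol.
Outlet amounts (n = n₀ + ν ξ):
  E: 170 − 1(81.6) = 88.4
  F: 0 + 1(81.6) = 81.6
  D: 0 + 1(81.6) = 81.6
  G: 192 (inert)
Total out = 443.6 mol; y_D = 81.6 / 443.6 = 0.1839.

0.184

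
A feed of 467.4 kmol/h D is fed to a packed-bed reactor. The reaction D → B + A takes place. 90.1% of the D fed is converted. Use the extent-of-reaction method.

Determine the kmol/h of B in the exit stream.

421 kmol/h

D reacted = 0.901 × 467.4 = 421.1 kmol/h; ν_D = −1, so ξ = 421.1/1 = 421.1 kmol/h.
Outlet amounts (n = n₀ + ν ξ):
  D: 467.4 − 1(421.1) = 46.27
  B: 0 + 1(421.1) = 421.1
  A: 0 + 1(421.1) = 421.1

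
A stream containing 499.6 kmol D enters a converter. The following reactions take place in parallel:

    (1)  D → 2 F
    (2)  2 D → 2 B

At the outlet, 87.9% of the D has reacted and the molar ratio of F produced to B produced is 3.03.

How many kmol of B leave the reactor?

Conversion of D: D consumed = 0.879 × 499.6 = 439.1 kmol = 1ξ₁ + 2ξ₂.
Selectivity: 2ξ₁ / (2ξ₂) = 3.03 → ξ₁ = 3.03 ξ₂.
Substitute: (1·3.03 + 2) ξ₂ = 439.1 → ξ₂ = 87.31 kmol, ξ₁ = 264.5 kmol.
Outlet amounts (n = n₀ + Σ ν·ξ):
  D: 499.6 − 1(264.5) − 2(87.31) = 60.45
  F: 0 + 2(264.5) = 529.1
  B: 0 + 2(87.31) = 174.6

175 kmol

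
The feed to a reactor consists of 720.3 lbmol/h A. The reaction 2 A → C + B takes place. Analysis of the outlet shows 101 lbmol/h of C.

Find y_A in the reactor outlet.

0.72

For C: n = n₀ + 1ξ → 101 = 0 + 1ξ, giving ξ = 101 lbmol/h.
Outlet amounts (n = n₀ + ν ξ):
  A: 720.3 − 2(101) = 518.3
  C: 0 + 1(101) = 101
  B: 0 + 1(101) = 101
Total out = 720.3 lbmol/h; y_A = 518.3 / 720.3 = 0.7196.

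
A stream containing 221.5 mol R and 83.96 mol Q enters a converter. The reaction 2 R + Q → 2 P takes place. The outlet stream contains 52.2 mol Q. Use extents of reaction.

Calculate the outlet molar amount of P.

63.5 mol

For Q: n = n₀ − 1ξ → 52.2 = 83.96 − 1ξ, giving ξ = 31.76 mol.
Outlet amounts (n = n₀ + ν ξ):
  R: 221.5 − 2(31.76) = 158
  Q: 83.96 − 1(31.76) = 52.2
  P: 0 + 2(31.76) = 63.52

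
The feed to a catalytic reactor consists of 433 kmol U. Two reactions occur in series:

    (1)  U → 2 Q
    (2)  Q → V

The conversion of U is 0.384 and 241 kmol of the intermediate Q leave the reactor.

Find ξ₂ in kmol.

ξ₂ = 91.5 kmol

Conversion of U: U consumed = 1ξ₁ = 0.384 × 433 → ξ₁ = 166.3 kmol.
Q balance: n_Q = 0 + 2ξ₁ − 1ξ₂ = 241 → ξ₂ = (2·166.3 − 241)/1 = 91.54 kmol.
Outlet amounts (n = n₀ + Σ ν·ξ):
  U: 433 − 1(166.3) = 266.7
  Q: 0 + 2(166.3) − 1(91.54) = 241
  V: 0 + 1(91.54) = 91.54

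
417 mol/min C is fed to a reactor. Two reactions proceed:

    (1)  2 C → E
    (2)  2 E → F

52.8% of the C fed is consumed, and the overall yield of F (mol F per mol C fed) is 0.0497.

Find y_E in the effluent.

0.24

Conversion of C: C consumed = 2ξ₁ = 0.528 × 417 → ξ₁ = 110.1 mol/min.
Yield of F: 1ξ₂ / 417 = 0.0497 → ξ₂ = 20.72 mol/min.
Outlet amounts (n = n₀ + Σ ν·ξ):
  C: 417 − 2(110.1) = 196.8
  E: 0 + 1(110.1) − 2(20.72) = 68.64
  F: 0 + 1(20.72) = 20.72
Total out = 286.2 mol/min; y_E = 68.64 / 286.2 = 0.2398.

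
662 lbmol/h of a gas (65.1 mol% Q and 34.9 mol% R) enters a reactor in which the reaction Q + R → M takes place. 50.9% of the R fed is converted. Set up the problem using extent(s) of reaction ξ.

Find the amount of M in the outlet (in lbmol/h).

R reacted = 0.509 × 231 = 117.6 lbmol/h; ν_R = −1, so ξ = 117.6/1 = 117.6 lbmol/h.
Outlet amounts (n = n₀ + ν ξ):
  Q: 431 − 1(117.6) = 313.4
  R: 231 − 1(117.6) = 113.4
  M: 0 + 1(117.6) = 117.6

118 lbmol/h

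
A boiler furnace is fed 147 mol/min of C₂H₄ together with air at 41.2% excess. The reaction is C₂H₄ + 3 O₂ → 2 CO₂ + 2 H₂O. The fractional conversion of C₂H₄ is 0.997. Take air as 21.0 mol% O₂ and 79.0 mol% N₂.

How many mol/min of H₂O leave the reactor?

Stoichiometric O₂ = 3 × 147 = 441 mol/min; O₂ fed = 441 × 1.412 = 622.7 mol/min.
N₂ fed = 622.7 × 79/21 = 2343 mol/min.
Fuel reacted = 0.997 × 147 → ξ = 146.6 mol/min.
Outlet (n = n₀ + ν ξ):
  C₂H₄: 147 − 1(146.6) = 0.441
  O₂: 622.7 − 3(146.6) = 183
  N₂: 2343 (inert)
  CO₂: 0 + 2(146.6) = 293.1
  H₂O: 0 + 2(146.6) = 293.1

293 mol/min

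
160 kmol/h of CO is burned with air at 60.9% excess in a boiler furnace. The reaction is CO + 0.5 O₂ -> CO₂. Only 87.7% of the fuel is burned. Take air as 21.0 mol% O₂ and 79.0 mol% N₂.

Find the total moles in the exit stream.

703 kmol/h

Stoichiometric O₂ = 0.5 × 160 = 80 kmol/h; O₂ fed = 80 × 1.609 = 128.7 kmol/h.
N₂ fed = 128.7 × 79/21 = 484.2 kmol/h.
Fuel reacted = 0.877 × 160 → ξ = 140.3 kmol/h.
Outlet (n = n₀ + ν ξ):
  CO: 160 − 1(140.3) = 19.68
  O₂: 128.7 − 0.5(140.3) = 58.56
  N₂: 484.2 (inert)
  CO₂: 0 + 1(140.3) = 140.3
Total out = 19.68 + 58.56 + 484.2 + 140.3 = 702.8 kmol/h.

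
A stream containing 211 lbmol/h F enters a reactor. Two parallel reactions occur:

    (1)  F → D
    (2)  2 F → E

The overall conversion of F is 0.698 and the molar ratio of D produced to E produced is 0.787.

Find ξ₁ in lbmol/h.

Conversion of F: F consumed = 0.698 × 211 = 147.3 lbmol/h = 1ξ₁ + 2ξ₂.
Selectivity: 1ξ₁ / (1ξ₂) = 0.787 → ξ₁ = 0.787 ξ₂.
Substitute: (1·0.787 + 2) ξ₂ = 147.3 → ξ₂ = 52.84 lbmol/h, ξ₁ = 41.59 lbmol/h.
Outlet amounts (n = n₀ + Σ ν·ξ):
  F: 211 − 1(41.59) − 2(52.84) = 63.72
  D: 0 + 1(41.59) = 41.59
  E: 0 + 1(52.84) = 52.84

ξ₁ = 41.6 lbmol/h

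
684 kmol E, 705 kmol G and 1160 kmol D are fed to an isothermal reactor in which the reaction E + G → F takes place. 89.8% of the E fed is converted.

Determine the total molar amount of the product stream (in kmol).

E reacted = 0.898 × 684 = 614.2 kmol; ν_E = −1, so ξ = 614.2/1 = 614.2 kmol.
Outlet amounts (n = n₀ + ν ξ):
  E: 684 − 1(614.2) = 69.77
  G: 705 − 1(614.2) = 90.77
  F: 0 + 1(614.2) = 614.2
  D: 1160 (inert)
Total out = 69.77 + 90.77 + 614.2 + 1160 = 1935 kmol.

1930 kmol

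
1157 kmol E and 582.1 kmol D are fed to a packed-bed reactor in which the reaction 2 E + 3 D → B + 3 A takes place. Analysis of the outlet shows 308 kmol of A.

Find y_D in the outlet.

0.167

For A: n = n₀ + 3ξ → 308 = 0 + 3ξ, giving ξ = 102.7 kmol.
Outlet amounts (n = n₀ + ν ξ):
  E: 1157 − 2(102.7) = 951.7
  D: 582.1 − 3(102.7) = 274.1
  B: 0 + 1(102.7) = 102.7
  A: 0 + 3(102.7) = 308
Total out = 1636 kmol; y_D = 274.1 / 1636 = 0.1675.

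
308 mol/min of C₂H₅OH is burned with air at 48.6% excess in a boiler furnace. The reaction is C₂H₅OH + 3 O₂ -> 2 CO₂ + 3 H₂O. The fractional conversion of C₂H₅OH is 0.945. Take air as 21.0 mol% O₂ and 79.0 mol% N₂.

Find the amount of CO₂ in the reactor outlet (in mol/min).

Stoichiometric O₂ = 3 × 308 = 924 mol/min; O₂ fed = 924 × 1.486 = 1373 mol/min.
N₂ fed = 1373 × 79/21 = 5165 mol/min.
Fuel reacted = 0.945 × 308 → ξ = 291.1 mol/min.
Outlet (n = n₀ + ν ξ):
  C₂H₅OH: 308 − 1(291.1) = 16.94
  O₂: 1373 − 3(291.1) = 499.9
  N₂: 5165 (inert)
  CO₂: 0 + 2(291.1) = 582.1
  H₂O: 0 + 3(291.1) = 873.2

582 mol/min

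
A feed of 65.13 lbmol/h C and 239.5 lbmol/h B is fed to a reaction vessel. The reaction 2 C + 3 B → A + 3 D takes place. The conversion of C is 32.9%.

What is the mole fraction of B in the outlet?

C reacted = 0.329 × 65.13 = 21.43 lbmol/h; ν_C = −2, so ξ = 21.43/2 = 10.71 lbmol/h.
Outlet amounts (n = n₀ + ν ξ):
  C: 65.13 − 2(10.71) = 43.7
  B: 239.5 − 3(10.71) = 207.4
  A: 0 + 1(10.71) = 10.71
  D: 0 + 3(10.71) = 32.14
Total out = 293.9 lbmol/h; y_B = 207.4 / 293.9 = 0.7055.

0.706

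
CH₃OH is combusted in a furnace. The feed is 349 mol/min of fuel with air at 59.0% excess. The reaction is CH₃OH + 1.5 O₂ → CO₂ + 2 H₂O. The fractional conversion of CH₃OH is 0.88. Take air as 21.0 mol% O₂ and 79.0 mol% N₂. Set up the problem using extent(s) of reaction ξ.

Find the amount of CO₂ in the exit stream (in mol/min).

307 mol/min

Stoichiometric O₂ = 1.5 × 349 = 523.5 mol/min; O₂ fed = 523.5 × 1.590 = 832.4 mol/min.
N₂ fed = 832.4 × 79/21 = 3131 mol/min.
Fuel reacted = 0.88 × 349 → ξ = 307.1 mol/min.
Outlet (n = n₀ + ν ξ):
  CH₃OH: 349 − 1(307.1) = 41.88
  O₂: 832.4 − 1.5(307.1) = 371.7
  N₂: 3131 (inert)
  CO₂: 0 + 1(307.1) = 307.1
  H₂O: 0 + 2(307.1) = 614.2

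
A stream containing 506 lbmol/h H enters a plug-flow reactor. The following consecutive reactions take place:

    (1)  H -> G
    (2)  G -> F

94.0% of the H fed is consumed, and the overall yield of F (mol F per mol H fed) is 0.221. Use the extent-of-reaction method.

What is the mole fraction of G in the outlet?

0.719

Conversion of H: H consumed = 1ξ₁ = 0.94 × 506 → ξ₁ = 475.6 lbmol/h.
Yield of F: 1ξ₂ / 506 = 0.221 → ξ₂ = 111.8 lbmol/h.
Outlet amounts (n = n₀ + Σ ν·ξ):
  H: 506 − 1(475.6) = 30.36
  G: 0 + 1(475.6) − 1(111.8) = 363.8
  F: 0 + 1(111.8) = 111.8
Total out = 506 lbmol/h; y_G = 363.8 / 506 = 0.719.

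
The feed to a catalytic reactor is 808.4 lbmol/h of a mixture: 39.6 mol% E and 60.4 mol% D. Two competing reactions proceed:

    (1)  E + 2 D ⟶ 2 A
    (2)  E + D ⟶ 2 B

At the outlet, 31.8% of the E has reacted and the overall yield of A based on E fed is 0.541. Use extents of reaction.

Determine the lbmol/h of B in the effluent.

30.4 lbmol/h

Yield of A: 2ξ₁ / 320.1 = 0.541 → ξ₁ = 86.59 lbmol/h.
Conversion of E: 1ξ₁ + 1ξ₂ = 0.318 × 320.1 = 101.8 → ξ₂ = 15.21 lbmol/h.
Outlet amounts (n = n₀ + Σ ν·ξ):
  E: 320.1 − 1(86.59) − 1(15.21) = 218.3
  D: 488.3 − 2(86.59) − 1(15.21) = 299.9
  A: 0 + 2(86.59) = 173.2
  B: 0 + 2(15.21) = 30.41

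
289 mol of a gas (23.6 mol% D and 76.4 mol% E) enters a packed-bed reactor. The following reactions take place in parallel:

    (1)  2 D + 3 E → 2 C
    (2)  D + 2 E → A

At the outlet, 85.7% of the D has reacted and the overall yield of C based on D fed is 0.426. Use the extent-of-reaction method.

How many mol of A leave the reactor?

29.4 mol

Yield of C: 2ξ₁ / 68.2 = 0.426 → ξ₁ = 14.53 mol.
Conversion of D: 2ξ₁ + 1ξ₂ = 0.857 × 68.2 = 58.45 → ξ₂ = 29.4 mol.
Outlet amounts (n = n₀ + Σ ν·ξ):
  D: 68.2 − 2(14.53) − 1(29.4) = 9.753
  E: 220.8 − 3(14.53) − 2(29.4) = 118.4
  C: 0 + 2(14.53) = 29.05
  A: 0 + 1(29.4) = 29.4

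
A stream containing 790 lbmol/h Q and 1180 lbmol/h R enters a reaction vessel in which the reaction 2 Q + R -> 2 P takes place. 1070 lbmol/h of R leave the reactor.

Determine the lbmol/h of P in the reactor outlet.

For R: n = n₀ − 1ξ → 1070 = 1180 − 1ξ, giving ξ = 110 lbmol/h.
Outlet amounts (n = n₀ + ν ξ):
  Q: 790 − 2(110) = 570
  R: 1180 − 1(110) = 1070
  P: 0 + 2(110) = 220

220 lbmol/h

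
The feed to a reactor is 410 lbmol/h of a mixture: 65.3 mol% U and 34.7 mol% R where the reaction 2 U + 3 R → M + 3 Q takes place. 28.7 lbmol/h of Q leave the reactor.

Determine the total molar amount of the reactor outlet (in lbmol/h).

400 lbmol/h

For Q: n = n₀ + 3ξ → 28.7 = 0 + 3ξ, giving ξ = 9.567 lbmol/h.
Outlet amounts (n = n₀ + ν ξ):
  U: 267.7 − 2(9.567) = 248.6
  R: 142.3 − 3(9.567) = 113.6
  M: 0 + 1(9.567) = 9.567
  Q: 0 + 3(9.567) = 28.7
Total out = 248.6 + 113.6 + 9.567 + 28.7 = 400.4 lbmol/h.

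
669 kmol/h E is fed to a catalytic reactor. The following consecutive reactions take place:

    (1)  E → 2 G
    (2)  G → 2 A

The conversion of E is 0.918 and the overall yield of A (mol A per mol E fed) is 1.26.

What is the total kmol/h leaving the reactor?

Conversion of E: E consumed = 1ξ₁ = 0.918 × 669 → ξ₁ = 614.1 kmol/h.
Yield of A: 2ξ₂ / 669 = 1.26 → ξ₂ = 421.5 kmol/h.
Outlet amounts (n = n₀ + Σ ν·ξ):
  E: 669 − 1(614.1) = 54.86
  G: 0 + 2(614.1) − 1(421.5) = 806.8
  A: 0 + 2(421.5) = 842.9
Total out = 54.86 + 806.8 + 842.9 = 1705 kmol/h.

1700 kmol/h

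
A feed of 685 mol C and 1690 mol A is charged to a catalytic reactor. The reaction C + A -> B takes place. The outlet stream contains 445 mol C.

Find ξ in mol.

ξ = 240 mol

For C: n = n₀ − 1ξ → 445 = 685 − 1ξ, giving ξ = 240 mol.
Outlet amounts (n = n₀ + ν ξ):
  C: 685 − 1(240) = 445
  A: 1690 − 1(240) = 1450
  B: 0 + 1(240) = 240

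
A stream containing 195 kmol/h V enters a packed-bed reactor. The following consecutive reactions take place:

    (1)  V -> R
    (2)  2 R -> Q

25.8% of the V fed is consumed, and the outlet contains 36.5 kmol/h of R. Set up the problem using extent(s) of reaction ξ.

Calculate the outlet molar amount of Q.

Conversion of V: V consumed = 1ξ₁ = 0.258 × 195 → ξ₁ = 50.31 kmol/h.
R balance: n_R = 0 + 1ξ₁ − 2ξ₂ = 36.5 → ξ₂ = (1·50.31 − 36.5)/2 = 6.905 kmol/h.
Outlet amounts (n = n₀ + Σ ν·ξ):
  V: 195 − 1(50.31) = 144.7
  R: 0 + 1(50.31) − 2(6.905) = 36.5
  Q: 0 + 1(6.905) = 6.905

6.91 kmol/h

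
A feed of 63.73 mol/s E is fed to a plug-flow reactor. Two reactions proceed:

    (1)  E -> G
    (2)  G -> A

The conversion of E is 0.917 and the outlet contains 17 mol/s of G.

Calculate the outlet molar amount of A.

Conversion of E: E consumed = 1ξ₁ = 0.917 × 63.73 → ξ₁ = 58.44 mol/s.
G balance: n_G = 0 + 1ξ₁ − 1ξ₂ = 17 → ξ₂ = (1·58.44 − 17)/1 = 41.44 mol/s.
Outlet amounts (n = n₀ + Σ ν·ξ):
  E: 63.73 − 1(58.44) = 5.29
  G: 0 + 1(58.44) − 1(41.44) = 17
  A: 0 + 1(41.44) = 41.44

41.4 mol/s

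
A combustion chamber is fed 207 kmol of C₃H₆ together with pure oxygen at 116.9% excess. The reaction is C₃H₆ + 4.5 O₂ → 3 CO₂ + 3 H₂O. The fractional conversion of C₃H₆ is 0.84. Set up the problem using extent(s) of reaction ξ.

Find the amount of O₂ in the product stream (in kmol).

Stoichiometric O₂ = 4.5 × 207 = 931.5 kmol; O₂ fed = 931.5 × 2.169 = 2020 kmol.
Fuel reacted = 0.84 × 207 → ξ = 173.9 kmol.
Outlet (n = n₀ + ν ξ):
  C₃H₆: 207 − 1(173.9) = 33.12
  O₂: 2020 − 4.5(173.9) = 1238
  CO₂: 0 + 3(173.9) = 521.6
  H₂O: 0 + 3(173.9) = 521.6

1240 kmol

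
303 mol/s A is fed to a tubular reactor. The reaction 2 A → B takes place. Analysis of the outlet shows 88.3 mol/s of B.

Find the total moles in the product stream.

For B: n = n₀ + 1ξ → 88.3 = 0 + 1ξ, giving ξ = 88.3 mol/s.
Outlet amounts (n = n₀ + ν ξ):
  A: 303 − 2(88.3) = 126.4
  B: 0 + 1(88.3) = 88.3
Total out = 126.4 + 88.3 = 214.7 mol/s.

215 mol/s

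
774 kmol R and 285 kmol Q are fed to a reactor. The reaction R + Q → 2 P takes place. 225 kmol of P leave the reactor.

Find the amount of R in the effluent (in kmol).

For P: n = n₀ + 2ξ → 225 = 0 + 2ξ, giving ξ = 112.5 kmol.
Outlet amounts (n = n₀ + ν ξ):
  R: 774 − 1(112.5) = 661.5
  Q: 285 − 1(112.5) = 172.5
  P: 0 + 2(112.5) = 225

662 kmol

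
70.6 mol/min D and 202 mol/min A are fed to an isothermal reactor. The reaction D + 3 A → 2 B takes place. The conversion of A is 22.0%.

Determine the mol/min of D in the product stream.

55.8 mol/min

A reacted = 0.22 × 202 = 44.44 mol/min; ν_A = −3, so ξ = 44.44/3 = 14.81 mol/min.
Outlet amounts (n = n₀ + ν ξ):
  D: 70.6 − 1(14.81) = 55.79
  A: 202 − 3(14.81) = 157.6
  B: 0 + 2(14.81) = 29.63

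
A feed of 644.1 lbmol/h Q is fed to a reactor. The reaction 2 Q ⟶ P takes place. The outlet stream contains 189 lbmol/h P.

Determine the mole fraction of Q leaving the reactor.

For P: n = n₀ + 1ξ → 189 = 0 + 1ξ, giving ξ = 189 lbmol/h.
Outlet amounts (n = n₀ + ν ξ):
  Q: 644.1 − 2(189) = 266.1
  P: 0 + 1(189) = 189
Total out = 455.1 lbmol/h; y_Q = 266.1 / 455.1 = 0.5847.

0.585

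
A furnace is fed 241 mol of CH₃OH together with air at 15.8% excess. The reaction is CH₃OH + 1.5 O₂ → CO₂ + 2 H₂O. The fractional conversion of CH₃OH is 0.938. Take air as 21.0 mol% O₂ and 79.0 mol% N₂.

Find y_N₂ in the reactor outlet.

Stoichiometric O₂ = 1.5 × 241 = 361.5 mol; O₂ fed = 361.5 × 1.158 = 418.6 mol.
N₂ fed = 418.6 × 79/21 = 1575 mol.
Fuel reacted = 0.938 × 241 → ξ = 226.1 mol.
Outlet (n = n₀ + ν ξ):
  CH₃OH: 241 − 1(226.1) = 14.94
  O₂: 418.6 − 1.5(226.1) = 79.53
  N₂: 1575 (inert)
  CO₂: 0 + 1(226.1) = 226.1
  H₂O: 0 + 2(226.1) = 452.1
Total out = 2347 mol; y_N₂ = 1575 / 2347 = 0.6709.

0.671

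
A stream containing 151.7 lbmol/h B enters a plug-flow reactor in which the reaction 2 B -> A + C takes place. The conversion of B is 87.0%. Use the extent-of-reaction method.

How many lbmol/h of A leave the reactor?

B reacted = 0.87 × 151.7 = 132 lbmol/h; ν_B = −2, so ξ = 132/2 = 65.99 lbmol/h.
Outlet amounts (n = n₀ + ν ξ):
  B: 151.7 − 2(65.99) = 19.72
  A: 0 + 1(65.99) = 65.99
  C: 0 + 1(65.99) = 65.99

66 lbmol/h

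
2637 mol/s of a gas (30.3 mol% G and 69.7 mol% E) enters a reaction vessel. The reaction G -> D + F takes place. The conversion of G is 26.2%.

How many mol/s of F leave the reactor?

209 mol/s

G reacted = 0.262 × 799 = 209.3 mol/s; ν_G = −1, so ξ = 209.3/1 = 209.3 mol/s.
Outlet amounts (n = n₀ + ν ξ):
  G: 799 − 1(209.3) = 589.7
  D: 0 + 1(209.3) = 209.3
  F: 0 + 1(209.3) = 209.3
  E: 1838 (inert)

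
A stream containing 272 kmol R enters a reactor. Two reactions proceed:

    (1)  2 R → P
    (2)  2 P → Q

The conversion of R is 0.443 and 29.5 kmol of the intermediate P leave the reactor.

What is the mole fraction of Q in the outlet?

0.0783

Conversion of R: R consumed = 2ξ₁ = 0.443 × 272 → ξ₁ = 60.25 kmol.
P balance: n_P = 0 + 1ξ₁ − 2ξ₂ = 29.5 → ξ₂ = (1·60.25 − 29.5)/2 = 15.37 kmol.
Outlet amounts (n = n₀ + Σ ν·ξ):
  R: 272 − 2(60.25) = 151.5
  P: 0 + 1(60.25) − 2(15.37) = 29.5
  Q: 0 + 1(15.37) = 15.37
Total out = 196.4 kmol; y_Q = 15.37 / 196.4 = 0.07829.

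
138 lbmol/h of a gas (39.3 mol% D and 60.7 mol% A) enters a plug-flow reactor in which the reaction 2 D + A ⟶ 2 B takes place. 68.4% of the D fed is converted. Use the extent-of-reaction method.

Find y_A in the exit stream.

D reacted = 0.684 × 54.23 = 37.1 lbmol/h; ν_D = −2, so ξ = 37.1/2 = 18.55 lbmol/h.
Outlet amounts (n = n₀ + ν ξ):
  D: 54.23 − 2(18.55) = 17.14
  A: 83.77 − 1(18.55) = 65.22
  B: 0 + 2(18.55) = 37.1
Total out = 119.5 lbmol/h; y_A = 65.22 / 119.5 = 0.546.

0.546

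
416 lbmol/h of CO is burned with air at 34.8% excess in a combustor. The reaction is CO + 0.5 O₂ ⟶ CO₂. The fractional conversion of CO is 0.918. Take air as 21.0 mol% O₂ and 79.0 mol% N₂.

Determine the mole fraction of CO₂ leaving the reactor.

0.245

Stoichiometric O₂ = 0.5 × 416 = 208 lbmol/h; O₂ fed = 208 × 1.348 = 280.4 lbmol/h.
N₂ fed = 280.4 × 79/21 = 1055 lbmol/h.
Fuel reacted = 0.918 × 416 → ξ = 381.9 lbmol/h.
Outlet (n = n₀ + ν ξ):
  CO: 416 − 1(381.9) = 34.11
  O₂: 280.4 − 0.5(381.9) = 89.44
  N₂: 1055 (inert)
  CO₂: 0 + 1(381.9) = 381.9
Total out = 1560 lbmol/h; y_CO₂ = 381.9 / 1560 = 0.2448.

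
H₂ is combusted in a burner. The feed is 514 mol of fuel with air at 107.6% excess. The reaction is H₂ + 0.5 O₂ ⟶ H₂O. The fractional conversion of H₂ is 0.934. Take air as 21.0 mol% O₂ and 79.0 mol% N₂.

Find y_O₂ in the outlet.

0.104

Stoichiometric O₂ = 0.5 × 514 = 257 mol; O₂ fed = 257 × 2.076 = 533.5 mol.
N₂ fed = 533.5 × 79/21 = 2007 mol.
Fuel reacted = 0.934 × 514 → ξ = 480.1 mol.
Outlet (n = n₀ + ν ξ):
  H₂: 514 − 1(480.1) = 33.92
  O₂: 533.5 − 0.5(480.1) = 293.5
  N₂: 2007 (inert)
  H₂O: 0 + 1(480.1) = 480.1
Total out = 2815 mol; y_O₂ = 293.5 / 2815 = 0.1043.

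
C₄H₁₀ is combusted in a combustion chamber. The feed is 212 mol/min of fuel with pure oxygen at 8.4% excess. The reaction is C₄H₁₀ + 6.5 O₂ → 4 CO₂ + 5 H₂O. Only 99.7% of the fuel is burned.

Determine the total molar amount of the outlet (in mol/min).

Stoichiometric O₂ = 6.5 × 212 = 1378 mol/min; O₂ fed = 1378 × 1.084 = 1494 mol/min.
Fuel reacted = 0.997 × 212 → ξ = 211.4 mol/min.
Outlet (n = n₀ + ν ξ):
  C₄H₁₀: 212 − 1(211.4) = 0.636
  O₂: 1494 − 6.5(211.4) = 119.9
  CO₂: 0 + 4(211.4) = 845.5
  H₂O: 0 + 5(211.4) = 1057
Total out = 0.636 + 119.9 + 845.5 + 1057 = 2023 mol/min.

2020 mol/min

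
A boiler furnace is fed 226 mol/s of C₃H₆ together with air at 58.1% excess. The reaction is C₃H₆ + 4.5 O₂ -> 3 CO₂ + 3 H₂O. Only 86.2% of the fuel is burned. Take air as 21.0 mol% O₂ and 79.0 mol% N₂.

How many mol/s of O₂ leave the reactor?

Stoichiometric O₂ = 4.5 × 226 = 1017 mol/s; O₂ fed = 1017 × 1.581 = 1608 mol/s.
N₂ fed = 1608 × 79/21 = 6049 mol/s.
Fuel reacted = 0.862 × 226 → ξ = 194.8 mol/s.
Outlet (n = n₀ + ν ξ):
  C₃H₆: 226 − 1(194.8) = 31.19
  O₂: 1608 − 4.5(194.8) = 731.2
  N₂: 6049 (inert)
  CO₂: 0 + 3(194.8) = 584.4
  H₂O: 0 + 3(194.8) = 584.4

731 mol/s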